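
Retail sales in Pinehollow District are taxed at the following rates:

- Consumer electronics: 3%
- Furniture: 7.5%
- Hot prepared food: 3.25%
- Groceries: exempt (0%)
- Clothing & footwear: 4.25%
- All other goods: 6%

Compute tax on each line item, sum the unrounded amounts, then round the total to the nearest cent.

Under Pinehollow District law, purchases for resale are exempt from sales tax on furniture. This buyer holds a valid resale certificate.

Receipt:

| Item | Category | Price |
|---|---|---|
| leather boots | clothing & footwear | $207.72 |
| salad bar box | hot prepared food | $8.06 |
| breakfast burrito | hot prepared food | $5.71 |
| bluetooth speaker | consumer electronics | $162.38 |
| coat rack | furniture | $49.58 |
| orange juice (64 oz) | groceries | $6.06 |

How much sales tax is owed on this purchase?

$14.15

Leather boots $207.72: clothing & footwear → 4.25% → $8.8281
Salad bar box $8.06: hot prepared food → 3.25% → $0.26195
Breakfast burrito $5.71: hot prepared food → 3.25% → $0.185575
Bluetooth speaker $162.38: consumer electronics → 3% → $4.8714
Coat rack $49.58: furniture, buyer-exempt → 0% → $0.00
Orange juice (64 oz) $6.06: groceries → 0% → $0.00
Unrounded tax sum = $14.147025 → $14.15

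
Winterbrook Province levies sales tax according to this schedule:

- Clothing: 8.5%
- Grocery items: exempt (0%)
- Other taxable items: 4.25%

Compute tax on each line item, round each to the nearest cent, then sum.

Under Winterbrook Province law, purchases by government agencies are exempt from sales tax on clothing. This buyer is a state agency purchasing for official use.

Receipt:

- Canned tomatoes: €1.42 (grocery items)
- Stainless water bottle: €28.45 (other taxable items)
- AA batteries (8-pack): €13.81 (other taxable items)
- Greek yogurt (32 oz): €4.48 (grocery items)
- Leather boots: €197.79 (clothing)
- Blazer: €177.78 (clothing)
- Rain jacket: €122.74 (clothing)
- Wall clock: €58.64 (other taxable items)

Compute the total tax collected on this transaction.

€4.29

Canned tomatoes €1.42: grocery items → 0% → €0.00
Stainless water bottle €28.45: other taxable items → 4.25% → €1.21
AA batteries (8-pack) €13.81: other taxable items → 4.25% → €0.59
Greek yogurt (32 oz) €4.48: grocery items → 0% → €0.00
Leather boots €197.79: clothing, buyer-exempt → 0% → €0.00
Blazer €177.78: clothing, buyer-exempt → 0% → €0.00
Rain jacket €122.74: clothing, buyer-exempt → 0% → €0.00
Wall clock €58.64: other taxable items → 4.25% → €2.49
Total tax = €1.21 + €0.59 + €2.49 = €4.29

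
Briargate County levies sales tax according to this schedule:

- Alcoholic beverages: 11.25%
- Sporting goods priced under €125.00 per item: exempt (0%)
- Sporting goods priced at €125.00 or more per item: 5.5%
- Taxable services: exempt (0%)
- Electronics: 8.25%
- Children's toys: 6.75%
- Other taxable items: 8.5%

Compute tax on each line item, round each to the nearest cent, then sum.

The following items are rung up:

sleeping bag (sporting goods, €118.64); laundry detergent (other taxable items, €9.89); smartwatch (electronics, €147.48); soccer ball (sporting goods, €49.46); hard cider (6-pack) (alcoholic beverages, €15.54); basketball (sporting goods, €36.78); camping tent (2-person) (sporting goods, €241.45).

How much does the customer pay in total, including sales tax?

Sleeping bag €118.64: sporting goods, under €125.00 → 0% → €0.00
Laundry detergent €9.89: other taxable items → 8.5% → €0.84
Smartwatch €147.48: electronics → 8.25% → €12.17
Soccer ball €49.46: sporting goods, under €125.00 → 0% → €0.00
Hard cider (6-pack) €15.54: alcoholic beverages → 11.25% → €1.75
Basketball €36.78: sporting goods, under €125.00 → 0% → €0.00
Camping tent (2-person) €241.45: sporting goods, €125.00 or more → 5.5% → €13.28
Subtotal = €619.24; tax = €28.04; total due = €647.28

€647.28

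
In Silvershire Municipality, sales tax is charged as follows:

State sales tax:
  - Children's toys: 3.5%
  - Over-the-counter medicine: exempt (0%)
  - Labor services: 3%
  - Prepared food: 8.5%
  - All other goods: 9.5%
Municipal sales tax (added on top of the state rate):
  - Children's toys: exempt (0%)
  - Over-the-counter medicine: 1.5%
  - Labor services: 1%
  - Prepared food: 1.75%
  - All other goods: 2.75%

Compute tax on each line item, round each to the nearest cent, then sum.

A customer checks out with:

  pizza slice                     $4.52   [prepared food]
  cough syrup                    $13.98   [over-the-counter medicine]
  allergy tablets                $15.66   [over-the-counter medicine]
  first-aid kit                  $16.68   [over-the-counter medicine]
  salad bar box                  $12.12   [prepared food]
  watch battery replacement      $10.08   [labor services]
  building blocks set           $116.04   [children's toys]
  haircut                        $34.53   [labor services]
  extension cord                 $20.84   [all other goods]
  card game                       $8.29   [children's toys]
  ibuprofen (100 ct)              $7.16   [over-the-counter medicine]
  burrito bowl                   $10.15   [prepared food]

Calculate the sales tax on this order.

Pizza slice $4.52: prepared food → 8.5% + 1.75% municipal = 10.25% → $0.46
Cough syrup $13.98: over-the-counter medicine → 0% + 1.5% municipal = 1.5% → $0.21
Allergy tablets $15.66: over-the-counter medicine → 0% + 1.5% municipal = 1.5% → $0.23
First-aid kit $16.68: over-the-counter medicine → 0% + 1.5% municipal = 1.5% → $0.25
Salad bar box $12.12: prepared food → 8.5% + 1.75% municipal = 10.25% → $1.24
Watch battery replacement $10.08: labor services → 3% + 1% municipal = 4% → $0.40
Building blocks set $116.04: children's toys → 3.5% + 0% municipal = 3.5% → $4.06
Haircut $34.53: labor services → 3% + 1% municipal = 4% → $1.38
Extension cord $20.84: all other goods → 9.5% + 2.75% municipal = 12.25% → $2.55
Card game $8.29: children's toys → 3.5% + 0% municipal = 3.5% → $0.29
Ibuprofen (100 ct) $7.16: over-the-counter medicine → 0% + 1.5% municipal = 1.5% → $0.11
Burrito bowl $10.15: prepared food → 8.5% + 1.75% municipal = 10.25% → $1.04
Total tax = $0.46 + $0.21 + $0.23 + $0.25 + $1.24 + $0.40 + $4.06 + $1.38 + $2.55 + $0.29 + $0.11 + $1.04 = $12.22

$12.22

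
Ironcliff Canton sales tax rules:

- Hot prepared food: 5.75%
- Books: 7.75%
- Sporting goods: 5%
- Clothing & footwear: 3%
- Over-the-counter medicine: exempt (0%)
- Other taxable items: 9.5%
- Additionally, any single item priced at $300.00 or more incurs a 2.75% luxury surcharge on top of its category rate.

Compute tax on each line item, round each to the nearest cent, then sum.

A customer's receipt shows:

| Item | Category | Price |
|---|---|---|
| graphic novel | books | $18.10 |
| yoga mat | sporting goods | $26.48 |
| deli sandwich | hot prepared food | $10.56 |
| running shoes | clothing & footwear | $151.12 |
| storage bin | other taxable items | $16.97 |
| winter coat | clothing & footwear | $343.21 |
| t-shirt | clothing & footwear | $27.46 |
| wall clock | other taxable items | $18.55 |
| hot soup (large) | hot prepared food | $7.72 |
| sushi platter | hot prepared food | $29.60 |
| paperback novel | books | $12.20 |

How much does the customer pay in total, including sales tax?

Graphic novel $18.10: books → 7.75% → $1.40
Yoga mat $26.48: sporting goods → 5% → $1.32
Deli sandwich $10.56: hot prepared food → 5.75% → $0.61
Running shoes $151.12: clothing & footwear → 3% → $4.53
Storage bin $16.97: other taxable items → 9.5% → $1.61
Winter coat $343.21: clothing & footwear → 3% + 2.75% surcharge = 5.75% → $19.73
T-shirt $27.46: clothing & footwear → 3% → $0.82
Wall clock $18.55: other taxable items → 9.5% → $1.76
Hot soup (large) $7.72: hot prepared food → 5.75% → $0.44
Sushi platter $29.60: hot prepared food → 5.75% → $1.70
Paperback novel $12.20: books → 7.75% → $0.95
Subtotal = $661.97; tax = $34.87; total due = $696.84

$696.84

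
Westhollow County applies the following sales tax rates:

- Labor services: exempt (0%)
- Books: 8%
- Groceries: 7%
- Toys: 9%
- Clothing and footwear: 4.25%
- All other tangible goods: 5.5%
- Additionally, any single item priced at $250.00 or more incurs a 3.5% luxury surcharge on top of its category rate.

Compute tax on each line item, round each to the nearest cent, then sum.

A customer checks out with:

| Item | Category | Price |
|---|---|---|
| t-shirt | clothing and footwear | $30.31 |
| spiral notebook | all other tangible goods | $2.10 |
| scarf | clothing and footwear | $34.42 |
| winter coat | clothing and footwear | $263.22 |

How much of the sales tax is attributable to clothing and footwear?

T-shirt $30.31: clothing and footwear → 4.25% → $1.29
Scarf $34.42: clothing and footwear → 4.25% → $1.46
Winter coat $263.22: clothing and footwear → 4.25% + 3.5% surcharge = 7.75% → $20.40
Tax on clothing and footwear = $1.29 + $1.46 + $20.40 = $23.15

$23.15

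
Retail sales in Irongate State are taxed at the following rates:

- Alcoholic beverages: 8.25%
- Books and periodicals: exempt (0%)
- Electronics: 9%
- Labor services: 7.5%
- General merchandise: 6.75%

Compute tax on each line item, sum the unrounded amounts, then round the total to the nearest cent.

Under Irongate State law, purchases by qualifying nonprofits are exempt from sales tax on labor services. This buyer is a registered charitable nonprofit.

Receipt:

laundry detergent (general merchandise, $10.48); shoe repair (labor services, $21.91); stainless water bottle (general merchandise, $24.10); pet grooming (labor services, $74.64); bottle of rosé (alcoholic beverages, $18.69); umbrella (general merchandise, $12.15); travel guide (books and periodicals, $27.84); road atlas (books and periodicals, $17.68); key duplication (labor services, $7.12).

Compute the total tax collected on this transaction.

$4.70

Laundry detergent $10.48: general merchandise → 6.75% → $0.7074
Shoe repair $21.91: labor services, buyer-exempt → 0% → $0.00
Stainless water bottle $24.10: general merchandise → 6.75% → $1.62675
Pet grooming $74.64: labor services, buyer-exempt → 0% → $0.00
Bottle of rosé $18.69: alcoholic beverages → 8.25% → $1.541925
Umbrella $12.15: general merchandise → 6.75% → $0.820125
Travel guide $27.84: books and periodicals → 0% → $0.00
Road atlas $17.68: books and periodicals → 0% → $0.00
Key duplication $7.12: labor services, buyer-exempt → 0% → $0.00
Unrounded tax sum = $4.6962 → $4.70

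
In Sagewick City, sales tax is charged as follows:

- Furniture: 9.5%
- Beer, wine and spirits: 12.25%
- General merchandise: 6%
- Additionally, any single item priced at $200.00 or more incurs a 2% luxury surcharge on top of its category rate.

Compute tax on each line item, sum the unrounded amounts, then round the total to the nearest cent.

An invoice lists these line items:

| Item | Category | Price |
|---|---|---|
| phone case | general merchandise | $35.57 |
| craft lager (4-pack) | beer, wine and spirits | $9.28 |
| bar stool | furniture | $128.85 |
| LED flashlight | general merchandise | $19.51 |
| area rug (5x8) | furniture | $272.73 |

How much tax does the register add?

Phone case $35.57: general merchandise → 6% → $2.1342
Craft lager (4-pack) $9.28: beer, wine and spirits → 12.25% → $1.1368
Bar stool $128.85: furniture → 9.5% → $12.24075
LED flashlight $19.51: general merchandise → 6% → $1.1706
Area rug (5x8) $272.73: furniture → 9.5% + 2% surcharge = 11.5% → $31.36395
Unrounded tax sum = $48.0463 → $48.05

$48.05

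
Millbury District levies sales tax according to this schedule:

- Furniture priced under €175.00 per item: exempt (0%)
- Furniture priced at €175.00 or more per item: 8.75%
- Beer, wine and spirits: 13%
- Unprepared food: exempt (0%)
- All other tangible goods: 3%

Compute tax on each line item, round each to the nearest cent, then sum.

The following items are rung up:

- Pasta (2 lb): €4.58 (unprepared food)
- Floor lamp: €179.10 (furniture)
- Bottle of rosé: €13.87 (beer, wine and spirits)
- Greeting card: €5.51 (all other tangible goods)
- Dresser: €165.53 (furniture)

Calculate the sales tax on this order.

Pasta (2 lb) €4.58: unprepared food → 0% → €0.00
Floor lamp €179.10: furniture, €175.00 or more → 8.75% → €15.67
Bottle of rosé €13.87: beer, wine and spirits → 13% → €1.80
Greeting card €5.51: all other tangible goods → 3% → €0.17
Dresser €165.53: furniture, under €175.00 → 0% → €0.00
Total tax = €15.67 + €1.80 + €0.17 = €17.64

€17.64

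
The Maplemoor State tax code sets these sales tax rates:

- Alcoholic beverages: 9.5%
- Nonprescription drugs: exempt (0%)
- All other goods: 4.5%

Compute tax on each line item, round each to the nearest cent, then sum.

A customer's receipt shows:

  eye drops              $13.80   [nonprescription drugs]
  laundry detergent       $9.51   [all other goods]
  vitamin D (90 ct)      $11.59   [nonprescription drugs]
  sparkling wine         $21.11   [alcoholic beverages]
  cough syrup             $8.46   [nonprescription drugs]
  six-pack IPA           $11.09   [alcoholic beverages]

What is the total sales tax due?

$3.49

Eye drops $13.80: nonprescription drugs → 0% → $0.00
Laundry detergent $9.51: all other goods → 4.5% → $0.43
Vitamin D (90 ct) $11.59: nonprescription drugs → 0% → $0.00
Sparkling wine $21.11: alcoholic beverages → 9.5% → $2.01
Cough syrup $8.46: nonprescription drugs → 0% → $0.00
Six-pack IPA $11.09: alcoholic beverages → 9.5% → $1.05
Total tax = $0.43 + $2.01 + $1.05 = $3.49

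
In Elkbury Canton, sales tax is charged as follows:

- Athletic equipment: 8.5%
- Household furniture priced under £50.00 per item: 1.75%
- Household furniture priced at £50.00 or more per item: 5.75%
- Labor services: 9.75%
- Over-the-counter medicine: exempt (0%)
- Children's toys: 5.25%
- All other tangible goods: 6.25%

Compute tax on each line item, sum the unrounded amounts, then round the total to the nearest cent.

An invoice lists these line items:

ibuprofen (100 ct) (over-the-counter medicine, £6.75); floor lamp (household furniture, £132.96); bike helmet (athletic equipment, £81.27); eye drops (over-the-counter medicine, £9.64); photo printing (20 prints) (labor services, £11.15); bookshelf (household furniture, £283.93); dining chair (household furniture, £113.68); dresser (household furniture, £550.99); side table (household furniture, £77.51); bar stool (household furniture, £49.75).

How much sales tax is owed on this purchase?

Ibuprofen (100 ct) £6.75: over-the-counter medicine → 0% → £0.00
Floor lamp £132.96: household furniture, £50.00 or more → 5.75% → £7.6452
Bike helmet £81.27: athletic equipment → 8.5% → £6.90795
Eye drops £9.64: over-the-counter medicine → 0% → £0.00
Photo printing (20 prints) £11.15: labor services → 9.75% → £1.087125
Bookshelf £283.93: household furniture, £50.00 or more → 5.75% → £16.325975
Dining chair £113.68: household furniture, £50.00 or more → 5.75% → £6.5366
Dresser £550.99: household furniture, £50.00 or more → 5.75% → £31.681925
Side table £77.51: household furniture, £50.00 or more → 5.75% → £4.456825
Bar stool £49.75: household furniture, under £50.00 → 1.75% → £0.870625
Unrounded tax sum = £75.512225 → £75.51

£75.51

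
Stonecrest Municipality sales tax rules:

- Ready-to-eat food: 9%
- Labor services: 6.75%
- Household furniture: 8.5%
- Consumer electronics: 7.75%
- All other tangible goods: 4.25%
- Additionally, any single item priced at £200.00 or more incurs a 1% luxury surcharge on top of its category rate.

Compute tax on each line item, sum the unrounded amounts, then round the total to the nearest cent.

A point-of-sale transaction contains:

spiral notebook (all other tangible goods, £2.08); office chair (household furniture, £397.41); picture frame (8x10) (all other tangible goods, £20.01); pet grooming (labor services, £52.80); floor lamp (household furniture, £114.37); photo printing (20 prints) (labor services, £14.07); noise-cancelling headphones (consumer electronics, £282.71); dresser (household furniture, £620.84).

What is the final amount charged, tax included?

£1640.93

Spiral notebook £2.08: all other tangible goods → 4.25% → £0.0884
Office chair £397.41: household furniture → 8.5% + 1% surcharge = 9.5% → £37.75395
Picture frame (8x10) £20.01: all other tangible goods → 4.25% → £0.850425
Pet grooming £52.80: labor services → 6.75% → £3.564
Floor lamp £114.37: household furniture → 8.5% → £9.72145
Photo printing (20 prints) £14.07: labor services → 6.75% → £0.949725
Noise-cancelling headphones £282.71: consumer electronics → 7.75% + 1% surcharge = 8.75% → £24.737125
Dresser £620.84: household furniture → 8.5% + 1% surcharge = 9.5% → £58.9798
Subtotal = £1504.29; unrounded tax = £136.644875 → £136.64; total due = £1640.93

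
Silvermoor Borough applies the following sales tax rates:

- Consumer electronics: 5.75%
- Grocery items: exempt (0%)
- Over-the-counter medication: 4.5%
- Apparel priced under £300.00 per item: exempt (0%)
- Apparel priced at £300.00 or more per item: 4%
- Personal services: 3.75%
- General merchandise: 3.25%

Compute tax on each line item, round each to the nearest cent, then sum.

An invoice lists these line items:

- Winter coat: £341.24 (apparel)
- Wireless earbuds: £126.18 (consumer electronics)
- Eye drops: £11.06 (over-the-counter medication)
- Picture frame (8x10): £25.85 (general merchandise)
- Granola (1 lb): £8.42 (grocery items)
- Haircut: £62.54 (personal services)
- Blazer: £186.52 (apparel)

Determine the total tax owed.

£24.60

Winter coat £341.24: apparel, £300.00 or more → 4% → £13.65
Wireless earbuds £126.18: consumer electronics → 5.75% → £7.26
Eye drops £11.06: over-the-counter medication → 4.5% → £0.50
Picture frame (8x10) £25.85: general merchandise → 3.25% → £0.84
Granola (1 lb) £8.42: grocery items → 0% → £0.00
Haircut £62.54: personal services → 3.75% → £2.35
Blazer £186.52: apparel, under £300.00 → 0% → £0.00
Total tax = £13.65 + £7.26 + £0.50 + £0.84 + £2.35 = £24.60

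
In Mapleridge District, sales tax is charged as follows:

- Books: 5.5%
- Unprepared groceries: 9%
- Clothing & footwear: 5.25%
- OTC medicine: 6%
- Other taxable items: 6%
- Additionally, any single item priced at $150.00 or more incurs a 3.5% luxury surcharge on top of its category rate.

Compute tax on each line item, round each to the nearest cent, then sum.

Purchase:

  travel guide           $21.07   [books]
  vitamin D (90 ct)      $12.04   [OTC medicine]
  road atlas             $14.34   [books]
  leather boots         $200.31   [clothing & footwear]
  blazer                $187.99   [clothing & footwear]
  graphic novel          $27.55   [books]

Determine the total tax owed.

$38.17

Travel guide $21.07: books → 5.5% → $1.16
Vitamin D (90 ct) $12.04: OTC medicine → 6% → $0.72
Road atlas $14.34: books → 5.5% → $0.79
Leather boots $200.31: clothing & footwear → 5.25% + 3.5% surcharge = 8.75% → $17.53
Blazer $187.99: clothing & footwear → 5.25% + 3.5% surcharge = 8.75% → $16.45
Graphic novel $27.55: books → 5.5% → $1.52
Total tax = $1.16 + $0.72 + $0.79 + $17.53 + $16.45 + $1.52 = $38.17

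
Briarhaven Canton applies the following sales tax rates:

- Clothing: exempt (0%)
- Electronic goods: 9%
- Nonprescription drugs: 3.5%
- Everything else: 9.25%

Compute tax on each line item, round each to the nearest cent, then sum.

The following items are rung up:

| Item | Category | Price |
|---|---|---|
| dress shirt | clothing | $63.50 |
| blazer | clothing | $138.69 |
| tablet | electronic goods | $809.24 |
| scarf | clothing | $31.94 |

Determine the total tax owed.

$72.83

Dress shirt $63.50: clothing → 0% → $0.00
Blazer $138.69: clothing → 0% → $0.00
Tablet $809.24: electronic goods → 9% → $72.83
Scarf $31.94: clothing → 0% → $0.00
Total tax = $72.83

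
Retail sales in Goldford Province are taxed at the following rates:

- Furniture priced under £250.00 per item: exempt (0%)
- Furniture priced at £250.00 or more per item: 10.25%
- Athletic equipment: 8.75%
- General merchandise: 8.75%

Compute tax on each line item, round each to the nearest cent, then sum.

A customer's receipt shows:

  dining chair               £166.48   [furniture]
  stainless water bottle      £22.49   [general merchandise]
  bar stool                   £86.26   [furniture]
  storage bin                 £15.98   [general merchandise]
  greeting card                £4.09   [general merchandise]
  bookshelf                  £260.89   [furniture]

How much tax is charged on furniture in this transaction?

£26.74

Dining chair £166.48: furniture, under £250.00 → 0% → £0.00
Bar stool £86.26: furniture, under £250.00 → 0% → £0.00
Bookshelf £260.89: furniture, £250.00 or more → 10.25% → £26.74
Tax on furniture = £0.00 + £0.00 + £26.74 = £26.74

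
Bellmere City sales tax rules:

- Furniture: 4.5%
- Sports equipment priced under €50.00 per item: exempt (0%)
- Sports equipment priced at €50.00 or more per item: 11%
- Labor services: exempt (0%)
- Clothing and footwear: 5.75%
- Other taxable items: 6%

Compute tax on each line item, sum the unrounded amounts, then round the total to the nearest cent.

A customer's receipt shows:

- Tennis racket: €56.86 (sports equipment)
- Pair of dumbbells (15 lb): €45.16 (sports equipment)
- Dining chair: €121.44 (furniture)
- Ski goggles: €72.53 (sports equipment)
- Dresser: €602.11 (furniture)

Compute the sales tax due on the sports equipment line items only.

€14.23

Tennis racket €56.86: sports equipment, €50.00 or more → 11% → €6.2546
Pair of dumbbells (15 lb) €45.16: sports equipment, under €50.00 → 0% → €0.00
Ski goggles €72.53: sports equipment, €50.00 or more → 11% → €7.9783
Tax on sports equipment: unrounded sum = €14.2329 → €14.23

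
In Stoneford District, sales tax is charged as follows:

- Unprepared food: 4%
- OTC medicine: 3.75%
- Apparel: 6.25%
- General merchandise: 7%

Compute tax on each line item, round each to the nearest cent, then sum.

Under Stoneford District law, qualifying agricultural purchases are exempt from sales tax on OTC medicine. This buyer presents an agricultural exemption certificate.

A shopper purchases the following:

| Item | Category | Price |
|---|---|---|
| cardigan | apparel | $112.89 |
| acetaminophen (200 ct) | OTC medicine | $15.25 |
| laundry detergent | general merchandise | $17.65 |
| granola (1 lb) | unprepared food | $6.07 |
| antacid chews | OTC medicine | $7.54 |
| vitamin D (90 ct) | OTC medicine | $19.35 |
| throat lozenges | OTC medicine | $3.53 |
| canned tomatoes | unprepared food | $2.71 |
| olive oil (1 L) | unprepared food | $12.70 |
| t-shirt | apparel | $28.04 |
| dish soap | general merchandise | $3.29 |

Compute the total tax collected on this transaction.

$11.14

Cardigan $112.89: apparel → 6.25% → $7.06
Acetaminophen (200 ct) $15.25: OTC medicine, buyer-exempt → 0% → $0.00
Laundry detergent $17.65: general merchandise → 7% → $1.24
Granola (1 lb) $6.07: unprepared food → 4% → $0.24
Antacid chews $7.54: OTC medicine, buyer-exempt → 0% → $0.00
Vitamin D (90 ct) $19.35: OTC medicine, buyer-exempt → 0% → $0.00
Throat lozenges $3.53: OTC medicine, buyer-exempt → 0% → $0.00
Canned tomatoes $2.71: unprepared food → 4% → $0.11
Olive oil (1 L) $12.70: unprepared food → 4% → $0.51
T-shirt $28.04: apparel → 6.25% → $1.75
Dish soap $3.29: general merchandise → 7% → $0.23
Total tax = $7.06 + $1.24 + $0.24 + $0.11 + $0.51 + $1.75 + $0.23 = $11.14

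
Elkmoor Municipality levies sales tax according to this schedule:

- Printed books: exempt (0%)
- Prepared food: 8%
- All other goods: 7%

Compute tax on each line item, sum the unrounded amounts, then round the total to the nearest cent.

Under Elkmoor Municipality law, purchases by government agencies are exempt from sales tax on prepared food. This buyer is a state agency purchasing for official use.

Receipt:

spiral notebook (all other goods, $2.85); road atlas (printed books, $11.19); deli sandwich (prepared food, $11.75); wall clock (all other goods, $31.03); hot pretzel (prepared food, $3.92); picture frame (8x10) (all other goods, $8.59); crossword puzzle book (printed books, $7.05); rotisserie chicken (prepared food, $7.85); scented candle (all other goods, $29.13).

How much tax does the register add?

$5.01

Spiral notebook $2.85: all other goods → 7% → $0.1995
Road atlas $11.19: printed books → 0% → $0.00
Deli sandwich $11.75: prepared food, buyer-exempt → 0% → $0.00
Wall clock $31.03: all other goods → 7% → $2.1721
Hot pretzel $3.92: prepared food, buyer-exempt → 0% → $0.00
Picture frame (8x10) $8.59: all other goods → 7% → $0.6013
Crossword puzzle book $7.05: printed books → 0% → $0.00
Rotisserie chicken $7.85: prepared food, buyer-exempt → 0% → $0.00
Scented candle $29.13: all other goods → 7% → $2.0391
Unrounded tax sum = $5.012 → $5.01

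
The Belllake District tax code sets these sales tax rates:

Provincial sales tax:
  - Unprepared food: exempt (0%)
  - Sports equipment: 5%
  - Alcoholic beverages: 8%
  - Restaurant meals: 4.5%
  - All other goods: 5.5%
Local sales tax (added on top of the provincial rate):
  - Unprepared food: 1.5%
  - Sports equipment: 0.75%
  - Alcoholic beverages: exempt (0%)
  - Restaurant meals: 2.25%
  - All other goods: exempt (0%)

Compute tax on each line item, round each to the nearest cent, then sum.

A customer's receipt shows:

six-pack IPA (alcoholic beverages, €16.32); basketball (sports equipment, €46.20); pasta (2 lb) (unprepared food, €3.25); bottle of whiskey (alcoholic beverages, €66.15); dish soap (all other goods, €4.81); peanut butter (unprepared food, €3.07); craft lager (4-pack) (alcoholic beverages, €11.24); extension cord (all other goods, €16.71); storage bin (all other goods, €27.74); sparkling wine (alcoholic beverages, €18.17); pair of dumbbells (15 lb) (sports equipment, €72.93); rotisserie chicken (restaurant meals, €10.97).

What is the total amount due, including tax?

Six-pack IPA €16.32: alcoholic beverages → 8% + 0% local = 8% → €1.31
Basketball €46.20: sports equipment → 5% + 0.75% local = 5.75% → €2.66
Pasta (2 lb) €3.25: unprepared food → 0% + 1.5% local = 1.5% → €0.05
Bottle of whiskey €66.15: alcoholic beverages → 8% + 0% local = 8% → €5.29
Dish soap €4.81: all other goods → 5.5% + 0% local = 5.5% → €0.26
Peanut butter €3.07: unprepared food → 0% + 1.5% local = 1.5% → €0.05
Craft lager (4-pack) €11.24: alcoholic beverages → 8% + 0% local = 8% → €0.90
Extension cord €16.71: all other goods → 5.5% + 0% local = 5.5% → €0.92
Storage bin €27.74: all other goods → 5.5% + 0% local = 5.5% → €1.53
Sparkling wine €18.17: alcoholic beverages → 8% + 0% local = 8% → €1.45
Pair of dumbbells (15 lb) €72.93: sports equipment → 5% + 0.75% local = 5.75% → €4.19
Rotisserie chicken €10.97: restaurant meals → 4.5% + 2.25% local = 6.75% → €0.74
Subtotal = €297.56; tax = €19.35; total due = €316.91

€316.91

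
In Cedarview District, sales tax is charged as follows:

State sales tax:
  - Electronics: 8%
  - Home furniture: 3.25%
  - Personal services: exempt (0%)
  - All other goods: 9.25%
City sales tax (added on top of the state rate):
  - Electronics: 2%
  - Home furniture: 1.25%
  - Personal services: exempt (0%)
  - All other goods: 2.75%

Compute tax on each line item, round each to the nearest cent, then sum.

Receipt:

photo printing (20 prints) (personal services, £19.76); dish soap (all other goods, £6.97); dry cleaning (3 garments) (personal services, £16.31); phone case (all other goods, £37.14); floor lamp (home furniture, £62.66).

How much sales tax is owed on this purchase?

£8.12

Photo printing (20 prints) £19.76: personal services → 0% + 0% city = 0% → £0.00
Dish soap £6.97: all other goods → 9.25% + 2.75% city = 12% → £0.84
Dry cleaning (3 garments) £16.31: personal services → 0% + 0% city = 0% → £0.00
Phone case £37.14: all other goods → 9.25% + 2.75% city = 12% → £4.46
Floor lamp £62.66: home furniture → 3.25% + 1.25% city = 4.5% → £2.82
Total tax = £0.84 + £4.46 + £2.82 = £8.12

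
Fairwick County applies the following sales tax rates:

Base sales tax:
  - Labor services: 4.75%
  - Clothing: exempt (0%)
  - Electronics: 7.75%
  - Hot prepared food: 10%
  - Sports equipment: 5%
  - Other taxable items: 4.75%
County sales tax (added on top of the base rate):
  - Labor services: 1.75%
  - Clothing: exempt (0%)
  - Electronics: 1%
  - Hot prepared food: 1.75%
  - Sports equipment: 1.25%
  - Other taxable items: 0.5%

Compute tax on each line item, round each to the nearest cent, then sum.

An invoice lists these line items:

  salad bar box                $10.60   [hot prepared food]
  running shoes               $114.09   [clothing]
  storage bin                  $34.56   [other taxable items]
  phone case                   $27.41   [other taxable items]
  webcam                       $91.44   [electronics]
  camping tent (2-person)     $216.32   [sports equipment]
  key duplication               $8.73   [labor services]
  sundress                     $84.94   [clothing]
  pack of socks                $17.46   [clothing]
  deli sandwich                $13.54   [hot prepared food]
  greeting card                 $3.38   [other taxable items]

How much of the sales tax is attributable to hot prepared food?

$2.84

Salad bar box $10.60: hot prepared food → 10% + 1.75% county = 11.75% → $1.25
Deli sandwich $13.54: hot prepared food → 10% + 1.75% county = 11.75% → $1.59
Tax on hot prepared food = $1.25 + $1.59 = $2.84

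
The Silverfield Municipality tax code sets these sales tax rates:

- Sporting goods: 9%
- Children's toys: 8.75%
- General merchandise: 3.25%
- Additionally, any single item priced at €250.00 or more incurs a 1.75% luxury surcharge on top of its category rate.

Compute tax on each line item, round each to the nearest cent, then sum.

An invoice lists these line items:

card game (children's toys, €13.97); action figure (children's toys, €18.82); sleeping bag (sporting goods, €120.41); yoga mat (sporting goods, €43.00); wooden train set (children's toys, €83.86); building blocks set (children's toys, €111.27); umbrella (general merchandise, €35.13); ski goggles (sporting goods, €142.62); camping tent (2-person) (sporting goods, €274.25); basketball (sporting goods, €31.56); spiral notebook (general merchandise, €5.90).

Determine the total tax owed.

Card game €13.97: children's toys → 8.75% → €1.22
Action figure €18.82: children's toys → 8.75% → €1.65
Sleeping bag €120.41: sporting goods → 9% → €10.84
Yoga mat €43.00: sporting goods → 9% → €3.87
Wooden train set €83.86: children's toys → 8.75% → €7.34
Building blocks set €111.27: children's toys → 8.75% → €9.74
Umbrella €35.13: general merchandise → 3.25% → €1.14
Ski goggles €142.62: sporting goods → 9% → €12.84
Camping tent (2-person) €274.25: sporting goods → 9% + 1.75% surcharge = 10.75% → €29.48
Basketball €31.56: sporting goods → 9% → €2.84
Spiral notebook €5.90: general merchandise → 3.25% → €0.19
Total tax = €1.22 + €1.65 + €10.84 + €3.87 + €7.34 + €9.74 + €1.14 + €12.84 + €29.48 + €2.84 + €0.19 = €81.15

€81.15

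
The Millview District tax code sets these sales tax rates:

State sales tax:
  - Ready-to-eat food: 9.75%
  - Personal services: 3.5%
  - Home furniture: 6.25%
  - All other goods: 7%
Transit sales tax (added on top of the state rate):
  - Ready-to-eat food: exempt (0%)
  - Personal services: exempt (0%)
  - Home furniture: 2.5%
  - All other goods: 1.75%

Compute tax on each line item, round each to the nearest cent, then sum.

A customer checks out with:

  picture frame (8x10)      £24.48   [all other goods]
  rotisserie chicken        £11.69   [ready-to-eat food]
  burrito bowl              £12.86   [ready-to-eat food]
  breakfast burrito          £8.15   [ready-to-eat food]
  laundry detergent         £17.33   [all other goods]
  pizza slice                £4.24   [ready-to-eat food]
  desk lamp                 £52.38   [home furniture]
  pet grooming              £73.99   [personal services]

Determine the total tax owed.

£14.42

Picture frame (8x10) £24.48: all other goods → 7% + 1.75% transit = 8.75% → £2.14
Rotisserie chicken £11.69: ready-to-eat food → 9.75% + 0% transit = 9.75% → £1.14
Burrito bowl £12.86: ready-to-eat food → 9.75% + 0% transit = 9.75% → £1.25
Breakfast burrito £8.15: ready-to-eat food → 9.75% + 0% transit = 9.75% → £0.79
Laundry detergent £17.33: all other goods → 7% + 1.75% transit = 8.75% → £1.52
Pizza slice £4.24: ready-to-eat food → 9.75% + 0% transit = 9.75% → £0.41
Desk lamp £52.38: home furniture → 6.25% + 2.5% transit = 8.75% → £4.58
Pet grooming £73.99: personal services → 3.5% + 0% transit = 3.5% → £2.59
Total tax = £2.14 + £1.14 + £1.25 + £0.79 + £1.52 + £0.41 + £4.58 + £2.59 = £14.42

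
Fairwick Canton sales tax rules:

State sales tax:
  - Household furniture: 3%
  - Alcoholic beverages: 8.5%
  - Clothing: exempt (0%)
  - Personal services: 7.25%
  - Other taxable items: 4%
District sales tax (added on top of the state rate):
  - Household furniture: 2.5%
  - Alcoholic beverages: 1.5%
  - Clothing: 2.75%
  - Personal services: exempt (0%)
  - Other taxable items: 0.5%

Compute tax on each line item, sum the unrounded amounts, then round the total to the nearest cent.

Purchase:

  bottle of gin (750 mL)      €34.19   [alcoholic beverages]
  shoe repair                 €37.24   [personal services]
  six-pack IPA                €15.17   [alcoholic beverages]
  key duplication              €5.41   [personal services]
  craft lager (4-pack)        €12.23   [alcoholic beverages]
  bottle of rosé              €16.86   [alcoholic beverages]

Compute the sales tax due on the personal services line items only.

Shoe repair €37.24: personal services → 7.25% + 0% district = 7.25% → €2.6999
Key duplication €5.41: personal services → 7.25% + 0% district = 7.25% → €0.392225
Tax on personal services: unrounded sum = €3.092125 → €3.09

€3.09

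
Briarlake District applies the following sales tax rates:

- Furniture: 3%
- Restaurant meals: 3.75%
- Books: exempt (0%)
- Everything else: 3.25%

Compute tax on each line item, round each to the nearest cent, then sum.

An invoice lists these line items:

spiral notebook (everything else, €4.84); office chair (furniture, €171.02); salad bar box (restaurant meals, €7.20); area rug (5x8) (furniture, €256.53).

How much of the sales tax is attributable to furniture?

€12.83

Office chair €171.02: furniture → 3% → €5.13
Area rug (5x8) €256.53: furniture → 3% → €7.70
Tax on furniture = €5.13 + €7.70 = €12.83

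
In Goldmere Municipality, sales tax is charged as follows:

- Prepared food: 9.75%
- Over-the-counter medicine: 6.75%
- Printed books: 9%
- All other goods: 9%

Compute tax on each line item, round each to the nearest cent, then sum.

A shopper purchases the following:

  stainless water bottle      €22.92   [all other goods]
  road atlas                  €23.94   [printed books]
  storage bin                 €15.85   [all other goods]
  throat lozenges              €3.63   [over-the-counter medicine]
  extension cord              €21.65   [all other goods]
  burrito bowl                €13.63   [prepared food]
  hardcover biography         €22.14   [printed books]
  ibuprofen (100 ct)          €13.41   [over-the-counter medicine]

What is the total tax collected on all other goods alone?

€5.44

Stainless water bottle €22.92: all other goods → 9% → €2.06
Storage bin €15.85: all other goods → 9% → €1.43
Extension cord €21.65: all other goods → 9% → €1.95
Tax on all other goods = €2.06 + €1.43 + €1.95 = €5.44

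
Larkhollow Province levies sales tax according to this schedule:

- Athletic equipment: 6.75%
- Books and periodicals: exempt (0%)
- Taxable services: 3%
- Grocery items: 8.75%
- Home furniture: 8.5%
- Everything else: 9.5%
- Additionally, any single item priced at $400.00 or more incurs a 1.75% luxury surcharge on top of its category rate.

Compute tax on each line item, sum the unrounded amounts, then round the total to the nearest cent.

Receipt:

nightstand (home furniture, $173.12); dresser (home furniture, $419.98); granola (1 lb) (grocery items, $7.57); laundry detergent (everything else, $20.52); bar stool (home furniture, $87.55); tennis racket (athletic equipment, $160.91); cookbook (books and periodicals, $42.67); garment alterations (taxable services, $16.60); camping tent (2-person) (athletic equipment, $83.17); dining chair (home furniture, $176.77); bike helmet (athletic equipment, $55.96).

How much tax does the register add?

Nightstand $173.12: home furniture → 8.5% → $14.7152
Dresser $419.98: home furniture → 8.5% + 1.75% surcharge = 10.25% → $43.04795
Granola (1 lb) $7.57: grocery items → 8.75% → $0.662375
Laundry detergent $20.52: everything else → 9.5% → $1.9494
Bar stool $87.55: home furniture → 8.5% → $7.44175
Tennis racket $160.91: athletic equipment → 6.75% → $10.861425
Cookbook $42.67: books and periodicals → 0% → $0.00
Garment alterations $16.60: taxable services → 3% → $0.498
Camping tent (2-person) $83.17: athletic equipment → 6.75% → $5.613975
Dining chair $176.77: home furniture → 8.5% → $15.02545
Bike helmet $55.96: athletic equipment → 6.75% → $3.7773
Unrounded tax sum = $103.592825 → $103.59

$103.59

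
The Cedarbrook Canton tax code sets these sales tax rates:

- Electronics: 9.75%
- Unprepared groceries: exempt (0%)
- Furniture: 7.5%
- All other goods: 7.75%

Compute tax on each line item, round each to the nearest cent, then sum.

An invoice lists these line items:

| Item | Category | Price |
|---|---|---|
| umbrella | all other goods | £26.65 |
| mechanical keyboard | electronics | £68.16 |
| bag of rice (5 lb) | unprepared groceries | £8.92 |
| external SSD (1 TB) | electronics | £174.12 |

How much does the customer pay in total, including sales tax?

£303.55

Umbrella £26.65: all other goods → 7.75% → £2.07
Mechanical keyboard £68.16: electronics → 9.75% → £6.65
Bag of rice (5 lb) £8.92: unprepared groceries → 0% → £0.00
External SSD (1 TB) £174.12: electronics → 9.75% → £16.98
Subtotal = £277.85; tax = £25.70; total due = £303.55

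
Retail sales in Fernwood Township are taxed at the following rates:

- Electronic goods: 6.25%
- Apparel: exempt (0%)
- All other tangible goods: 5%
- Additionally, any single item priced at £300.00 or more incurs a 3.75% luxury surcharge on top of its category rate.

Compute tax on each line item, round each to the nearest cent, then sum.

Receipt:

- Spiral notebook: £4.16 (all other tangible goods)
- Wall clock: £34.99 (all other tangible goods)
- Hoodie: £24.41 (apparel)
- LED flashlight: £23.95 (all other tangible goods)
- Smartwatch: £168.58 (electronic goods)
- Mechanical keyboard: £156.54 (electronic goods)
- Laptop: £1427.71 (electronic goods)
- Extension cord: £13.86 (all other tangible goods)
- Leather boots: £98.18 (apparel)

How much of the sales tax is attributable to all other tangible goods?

Spiral notebook £4.16: all other tangible goods → 5% → £0.21
Wall clock £34.99: all other tangible goods → 5% → £1.75
LED flashlight £23.95: all other tangible goods → 5% → £1.20
Extension cord £13.86: all other tangible goods → 5% → £0.69
Tax on all other tangible goods = £0.21 + £1.75 + £1.20 + £0.69 = £3.85

£3.85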